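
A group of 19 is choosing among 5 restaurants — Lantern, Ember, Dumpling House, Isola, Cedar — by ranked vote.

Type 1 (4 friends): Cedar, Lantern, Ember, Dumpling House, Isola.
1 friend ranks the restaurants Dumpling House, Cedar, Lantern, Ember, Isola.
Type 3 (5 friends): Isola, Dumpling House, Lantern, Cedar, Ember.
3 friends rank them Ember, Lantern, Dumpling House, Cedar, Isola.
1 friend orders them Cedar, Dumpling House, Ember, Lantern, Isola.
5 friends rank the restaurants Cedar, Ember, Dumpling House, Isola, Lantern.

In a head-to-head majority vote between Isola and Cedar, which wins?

Cedar

Ballots ranking Isola above Cedar: 5.
Ballots ranking Cedar above Isola: 19 − 5 = 14.
Cedar wins the head-to-head 14–5.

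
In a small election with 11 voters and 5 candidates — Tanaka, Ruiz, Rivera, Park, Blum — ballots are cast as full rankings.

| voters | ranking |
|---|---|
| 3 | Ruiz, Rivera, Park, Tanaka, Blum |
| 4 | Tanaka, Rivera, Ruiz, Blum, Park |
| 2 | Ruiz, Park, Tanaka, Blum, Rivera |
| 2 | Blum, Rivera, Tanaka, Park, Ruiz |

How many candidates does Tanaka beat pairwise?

4

Tanaka against each rival (11 voters):
Tanaka vs Ruiz: Tanaka, 6–5.
Tanaka vs Rivera: Tanaka is ranked higher on 4+2 = 6 ballots, Rivera on 5. Tanaka wins 6–5.
Tanaka vs Park: Tanaka wins 6–5.
Tanaka vs Blum: Tanaka preferred on 3+4+2 = 9 ballots; Tanaka wins 9–2.
Tanaka beats Ruiz, Rivera, Park, Blum — 4 pairwise wins.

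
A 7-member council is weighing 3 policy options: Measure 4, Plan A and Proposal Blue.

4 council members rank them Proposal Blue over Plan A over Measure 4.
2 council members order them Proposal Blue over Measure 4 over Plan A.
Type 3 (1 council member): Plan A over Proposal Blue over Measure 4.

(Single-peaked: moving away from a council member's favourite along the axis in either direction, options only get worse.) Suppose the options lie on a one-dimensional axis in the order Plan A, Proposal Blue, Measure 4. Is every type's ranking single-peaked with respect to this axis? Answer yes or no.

yes

Axis positions: Plan A=1, Proposal Blue=2, Measure 4=3.
Type 1 (peak Proposal Blue at position 2): ranking walks positions 2-1-3, expanding outward from the peak — single-peaked.
Type 2 (peak Proposal Blue at position 2): ranking walks positions 2-3-1, expanding outward from the peak — single-peaked.
Type 3 (peak Plan A at position 1): ranking walks positions 1-2-3, expanding outward from the peak — single-peaked.
Every ranking is single-peaked on this axis.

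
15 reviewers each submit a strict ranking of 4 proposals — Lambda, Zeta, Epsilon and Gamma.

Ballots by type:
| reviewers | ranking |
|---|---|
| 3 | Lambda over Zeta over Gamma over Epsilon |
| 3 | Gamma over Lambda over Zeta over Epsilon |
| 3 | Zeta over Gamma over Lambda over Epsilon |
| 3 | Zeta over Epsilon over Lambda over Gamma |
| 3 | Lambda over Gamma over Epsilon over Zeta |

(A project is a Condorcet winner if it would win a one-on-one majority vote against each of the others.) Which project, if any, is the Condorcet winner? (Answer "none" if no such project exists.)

Check each pair by majority over 15 ballots:
Lambda vs Zeta: Lambda wins 9–6.
Lambda–Epsilon: Lambda 12–3.
Lambda–Gamma: Lambda 9–6.
Zeta–Epsilon: Zeta 12–3.
Zeta vs Gamma: Zeta, 9–6.
Epsilon vs Gamma: Gamma, 12–3.
Only Lambda has no losses; Lambda is the Condorcet winner.

Lambda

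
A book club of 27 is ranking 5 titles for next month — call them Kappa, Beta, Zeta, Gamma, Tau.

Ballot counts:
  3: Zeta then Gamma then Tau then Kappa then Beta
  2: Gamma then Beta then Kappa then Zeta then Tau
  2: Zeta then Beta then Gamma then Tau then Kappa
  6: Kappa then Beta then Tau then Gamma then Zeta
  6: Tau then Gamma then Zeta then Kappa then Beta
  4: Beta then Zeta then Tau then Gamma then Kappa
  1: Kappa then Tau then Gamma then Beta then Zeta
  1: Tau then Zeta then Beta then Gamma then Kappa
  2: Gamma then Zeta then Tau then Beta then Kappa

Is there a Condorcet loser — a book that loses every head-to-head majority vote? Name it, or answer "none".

Head-to-head results (27 members):
Kappa vs Beta: 3+6+6+1 = 16 for Kappa, 11 for Beta — Kappa by 16–11.
Kappa vs Zeta: Kappa is ranked higher on 2+6+1 = 9 ballots, Zeta on 18. Zeta wins 18–9.
Kappa vs Gamma: 6+1 = 7 for Kappa, 20 for Gamma — Gamma by 20–7.
Kappa vs Tau: Tau, 18–9.
Beta vs Zeta: Zeta, 14–13.
Beta vs Gamma: Gamma, 14–13.
Beta vs Tau: Beta wins 14–13.
Zeta vs Gamma: 3+2+4+1 = 10 for Zeta, 17 for Gamma — Gamma by 17–10.
Zeta vs Tau: Tau, 14–13.
Gamma vs Tau: 9 to 18, Tau.
Each book has at least one pairwise win (Kappa beats Beta; Beta beats Tau; Zeta beats Kappa; Gamma beats Kappa; Tau beats Kappa) — no Condorcet loser.

none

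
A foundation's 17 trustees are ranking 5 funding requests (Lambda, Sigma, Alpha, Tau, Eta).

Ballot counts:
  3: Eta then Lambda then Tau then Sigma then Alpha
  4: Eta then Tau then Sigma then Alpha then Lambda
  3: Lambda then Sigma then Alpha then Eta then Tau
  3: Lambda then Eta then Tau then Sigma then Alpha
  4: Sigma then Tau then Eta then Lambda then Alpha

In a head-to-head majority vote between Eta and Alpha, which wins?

Eta

Ballots ranking Eta above Alpha: 3 + 4 + 3 + 4 = 14.
Ballots ranking Alpha above Eta: 17 − 14 = 3.
Eta wins the head-to-head 14–3.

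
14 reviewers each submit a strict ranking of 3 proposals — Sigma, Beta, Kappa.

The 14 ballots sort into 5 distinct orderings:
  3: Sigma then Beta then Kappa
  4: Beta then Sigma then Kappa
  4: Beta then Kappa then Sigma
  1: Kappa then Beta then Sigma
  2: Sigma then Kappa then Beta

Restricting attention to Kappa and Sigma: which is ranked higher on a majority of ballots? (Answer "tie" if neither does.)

Sigma

Ballots ranking Kappa above Sigma: 4 + 1 = 5.
Ballots ranking Sigma above Kappa: 14 − 5 = 9.
Sigma wins the head-to-head 9–5.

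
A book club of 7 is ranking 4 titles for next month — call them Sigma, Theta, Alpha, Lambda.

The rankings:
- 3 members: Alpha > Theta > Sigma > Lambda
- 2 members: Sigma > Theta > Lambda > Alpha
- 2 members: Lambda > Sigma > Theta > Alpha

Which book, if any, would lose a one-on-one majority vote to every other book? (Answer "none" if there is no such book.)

Alpha

Head-to-head results (7 members):
Sigma vs Theta: 4 to 3, Sigma.
Sigma vs Alpha: Sigma is ranked higher on 2+2 = 4 ballots, Alpha on 3. Sigma wins 4–3.
Sigma vs Lambda: Sigma is ranked higher on 3+2 = 5 ballots, Lambda on 2. Sigma wins 5–2.
Theta–Alpha: Theta 4–3.
Theta vs Lambda: Theta is ranked higher on 3+2 = 5 ballots, Lambda on 2. Theta wins 5–2.
Alpha vs Lambda: Alpha preferred on 3 ballots; Lambda wins 4–3.
Alpha is beaten in every head-to-head and is the Condorcet loser.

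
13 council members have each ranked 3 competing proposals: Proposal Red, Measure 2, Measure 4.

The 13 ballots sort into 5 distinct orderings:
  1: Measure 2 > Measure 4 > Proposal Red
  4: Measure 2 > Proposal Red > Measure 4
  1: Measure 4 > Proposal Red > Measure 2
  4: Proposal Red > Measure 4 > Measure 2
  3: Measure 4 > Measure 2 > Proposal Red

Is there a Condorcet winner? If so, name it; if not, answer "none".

none

Pairwise majorities:
Proposal Red vs Measure 2: Measure 2 wins 8–5.
Proposal Red vs Measure 4: 4+4 = 8 for Proposal Red, 5 for Measure 4 — Proposal Red by 8–5.
Measure 2–Measure 4: Measure 4 8–5.
No option is unbeaten: Proposal Red loses to Measure 2; Measure 2 loses to Measure 4; Measure 4 loses to Proposal Red. In particular Proposal Red > Measure 4 > Measure 2 > Proposal Red is a majority cycle — no Condorcet winner exists.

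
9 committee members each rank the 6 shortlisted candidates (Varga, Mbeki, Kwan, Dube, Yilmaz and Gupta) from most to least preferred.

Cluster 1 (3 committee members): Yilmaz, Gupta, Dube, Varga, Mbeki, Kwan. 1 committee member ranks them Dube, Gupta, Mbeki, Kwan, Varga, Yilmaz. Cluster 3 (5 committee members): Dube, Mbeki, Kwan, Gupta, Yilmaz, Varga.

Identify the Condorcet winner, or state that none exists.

Dube

Check each pair by majority over 9 ballots:
Varga vs Mbeki: Varga is ranked higher on 3 ballots, Mbeki on 6. Mbeki wins 6–3.
Varga vs Kwan: Varga is ranked higher on 3 ballots, Kwan on 6. Kwan wins 6–3.
Varga vs Dube: Varga preferred on 0 ballots; Dube wins 9–0.
Varga vs Yilmaz: Varga preferred on 1 ballot; Yilmaz wins 8–1.
Varga vs Gupta: 0 to 9, Gupta.
Mbeki vs Kwan: 9 to 0, Mbeki.
Mbeki vs Dube: 0 to 9, Dube.
Mbeki vs Yilmaz: Mbeki is ranked higher on 1+5 = 6 ballots, Yilmaz on 3. Mbeki wins 6–3.
Mbeki vs Gupta: Mbeki preferred on 5 ballots; Mbeki wins 5–4.
Kwan vs Dube: Kwan preferred on 0 ballots; Dube wins 9–0.
Kwan vs Yilmaz: Kwan preferred on 1+5 = 6 ballots; Kwan wins 6–3.
Kwan vs Gupta: Kwan preferred on 5 ballots; Kwan wins 5–4.
Dube vs Yilmaz: Dube preferred on 1+5 = 6 ballots; Dube wins 6–3.
Dube vs Gupta: Dube preferred on 1+5 = 6 ballots; Dube wins 6–3.
Yilmaz vs Gupta: 3 for Yilmaz, 6 for Gupta — Gupta by 6–3.
Dube wins every pairwise contest, so Dube is the Condorcet winner.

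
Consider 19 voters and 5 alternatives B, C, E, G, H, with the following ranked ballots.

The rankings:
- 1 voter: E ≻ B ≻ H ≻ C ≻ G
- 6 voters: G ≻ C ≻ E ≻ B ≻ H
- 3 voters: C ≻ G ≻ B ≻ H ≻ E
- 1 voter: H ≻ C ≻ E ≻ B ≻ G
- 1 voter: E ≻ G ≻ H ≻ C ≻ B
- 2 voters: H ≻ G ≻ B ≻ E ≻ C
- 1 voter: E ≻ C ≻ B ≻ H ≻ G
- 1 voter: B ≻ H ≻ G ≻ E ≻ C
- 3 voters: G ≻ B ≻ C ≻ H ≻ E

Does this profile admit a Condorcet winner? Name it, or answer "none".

G

Check each pair by majority over 19 ballots:
B vs C: C, 12–7.
B–E: E 10–9.
B vs G: 4 to 15, G.
B vs H: 1+6+3+1+1+3 = 15 for B, 4 for H — B by 15–4.
C vs E: 13 to 6, C.
C–G: G 13–6.
C vs H: 13 to 6, C.
E vs G: E is ranked higher on 1+1+1+1 = 4 ballots, G on 15. G wins 15–4.
E vs H: E preferred on 1+6+1+1 = 9 ballots; H wins 10–9.
G vs H: G wins 13–6.
G wins every pairwise contest, so G is the Condorcet winner.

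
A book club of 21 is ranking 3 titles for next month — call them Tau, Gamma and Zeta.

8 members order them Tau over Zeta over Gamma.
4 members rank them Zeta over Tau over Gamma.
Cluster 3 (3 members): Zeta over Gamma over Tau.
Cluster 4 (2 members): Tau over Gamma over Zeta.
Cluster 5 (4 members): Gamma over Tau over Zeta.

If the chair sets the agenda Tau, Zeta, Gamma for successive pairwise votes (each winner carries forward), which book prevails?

Tau

Round 1: Tau vs Zeta — 14–7, Tau advances.
Round 2: Tau vs Gamma — 14–7, Tau advances.
The agenda winner is Tau.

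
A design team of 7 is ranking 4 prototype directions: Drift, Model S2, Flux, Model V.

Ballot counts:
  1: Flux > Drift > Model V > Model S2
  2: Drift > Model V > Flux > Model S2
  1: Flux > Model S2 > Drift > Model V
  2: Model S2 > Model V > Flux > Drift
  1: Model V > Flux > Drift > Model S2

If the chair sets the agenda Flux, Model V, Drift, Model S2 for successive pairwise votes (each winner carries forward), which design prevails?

Drift

Round 1: Flux vs Model V — 2–5, Model V advances.
Round 2: Model V vs Drift — 3–4, Drift advances.
Round 3: Drift vs Model S2 — 4–3, Drift advances.
The agenda winner is Drift.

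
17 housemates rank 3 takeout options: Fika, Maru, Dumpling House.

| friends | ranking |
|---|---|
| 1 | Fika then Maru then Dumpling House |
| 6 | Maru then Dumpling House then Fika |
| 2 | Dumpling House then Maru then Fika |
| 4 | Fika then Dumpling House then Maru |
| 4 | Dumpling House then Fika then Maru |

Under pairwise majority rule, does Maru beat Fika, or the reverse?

Fika

Ballots ranking Maru above Fika: 6 + 2 = 8.
Ballots ranking Fika above Maru: 17 − 8 = 9.
Fika wins the head-to-head 9–8.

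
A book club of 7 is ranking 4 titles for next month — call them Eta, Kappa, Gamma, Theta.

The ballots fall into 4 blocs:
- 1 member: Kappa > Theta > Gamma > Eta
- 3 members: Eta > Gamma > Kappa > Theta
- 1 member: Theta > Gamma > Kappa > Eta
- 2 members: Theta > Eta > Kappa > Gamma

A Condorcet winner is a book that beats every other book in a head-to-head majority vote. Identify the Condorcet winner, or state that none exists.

Head-to-head results (7 members):
Eta vs Kappa: 3+2 = 5 for Eta, 2 for Kappa — Eta by 5–2.
Eta vs Gamma: 3+2 = 5 for Eta, 2 for Gamma — Eta by 5–2.
Eta vs Theta: Eta is ranked higher on 3 ballots, Theta on 4. Theta wins 4–3.
Kappa vs Gamma: Kappa is ranked higher on 1+2 = 3 ballots, Gamma on 4. Gamma wins 4–3.
Kappa vs Theta: Kappa is ranked higher on 1+3 = 4 ballots, Theta on 3. Kappa wins 4–3.
Gamma vs Theta: 3 to 4, Theta.
Every book loses at least once (Eta loses to Theta; Kappa loses to Eta; Gamma loses to Eta; Theta loses to Kappa). The majority relation contains the cycle Eta → Kappa → Theta → Eta, so there is no Condorcet winner.

none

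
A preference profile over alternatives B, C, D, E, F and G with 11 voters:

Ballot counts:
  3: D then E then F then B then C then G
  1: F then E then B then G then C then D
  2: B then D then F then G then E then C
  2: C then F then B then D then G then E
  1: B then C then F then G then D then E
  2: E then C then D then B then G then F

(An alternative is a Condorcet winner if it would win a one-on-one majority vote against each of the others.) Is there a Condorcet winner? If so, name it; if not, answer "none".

none

Check each pair by majority over 11 ballots:
B vs C: 7 to 4, B.
B vs D: 6 to 5, B.
B vs E: B preferred on 2+2+1 = 5 ballots; E wins 6–5.
B vs F: B is ranked higher on 2+1+2 = 5 ballots, F on 6. F wins 6–5.
B vs G: 3+1+2+2+1+2 = 11 for B, 0 for G — B by 11–0.
C vs D: 6 to 5, C.
C vs E: C is ranked higher on 2+1 = 3 ballots, E on 8. E wins 8–3.
C vs F: C preferred on 2+1+2 = 5 ballots; F wins 6–5.
C vs G: C preferred on 3+2+1+2 = 8 ballots; C wins 8–3.
D vs E: 3+2+2+1 = 8 for D, 3 for E — D by 8–3.
D vs F: D preferred on 3+2+2 = 7 ballots; D wins 7–4.
D vs G: 3+2+2+2 = 9 for D, 2 for G — D by 9–2.
E vs F: E is ranked higher on 3+2 = 5 ballots, F on 6. F wins 6–5.
E vs G: 3+1+2 = 6 for E, 5 for G — E by 6–5.
F vs G: F is ranked higher on 3+1+2+2+1 = 9 ballots, G on 2. F wins 9–2.
Every alternative loses at least once (B loses to E; C loses to B; D loses to B; E loses to D; F loses to D; G loses to B). The majority relation contains the cycle B → D → E → B, so there is no Condorcet winner.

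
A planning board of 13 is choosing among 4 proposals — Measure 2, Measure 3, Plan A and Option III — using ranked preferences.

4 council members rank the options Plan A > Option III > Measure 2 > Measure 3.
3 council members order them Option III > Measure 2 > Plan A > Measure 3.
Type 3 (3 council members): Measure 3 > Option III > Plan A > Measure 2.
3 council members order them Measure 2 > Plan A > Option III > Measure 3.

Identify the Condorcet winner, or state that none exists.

Plan A

Check each pair by majority over 13 ballots:
Measure 2–Measure 3: Measure 2 10–3.
Measure 2 vs Plan A: Plan A wins 7–6.
Measure 2 vs Option III: Option III wins 10–3.
Measure 3 vs Plan A: Plan A, 10–3.
Measure 3 vs Option III: Option III, 10–3.
Plan A vs Option III: Plan A, 7–6.
Plan A beats each of Measure 2, Measure 3, Option III — Plan A is the Condorcet winner.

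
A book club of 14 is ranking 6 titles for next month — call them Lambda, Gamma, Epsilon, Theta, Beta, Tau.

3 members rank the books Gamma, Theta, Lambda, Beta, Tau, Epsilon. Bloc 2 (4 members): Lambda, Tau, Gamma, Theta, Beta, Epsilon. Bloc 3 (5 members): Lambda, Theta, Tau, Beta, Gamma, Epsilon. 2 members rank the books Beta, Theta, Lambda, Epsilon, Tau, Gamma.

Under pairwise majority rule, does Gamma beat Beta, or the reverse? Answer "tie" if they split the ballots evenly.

Ballots ranking Gamma above Beta: 3 + 4 = 7.
Ballots ranking Beta above Gamma: 14 − 7 = 7.
7–7: the pair ties.

tie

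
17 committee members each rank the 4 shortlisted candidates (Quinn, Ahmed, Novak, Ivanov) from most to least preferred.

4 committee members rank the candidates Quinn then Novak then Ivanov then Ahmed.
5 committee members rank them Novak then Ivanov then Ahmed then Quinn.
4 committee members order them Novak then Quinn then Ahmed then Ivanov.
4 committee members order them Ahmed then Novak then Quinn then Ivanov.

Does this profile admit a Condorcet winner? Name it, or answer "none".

Novak

Check each pair by majority over 17 ballots:
Quinn vs Ahmed: Ahmed, 9–8.
Quinn–Novak: Novak 13–4.
Quinn–Ivanov: Quinn 12–5.
Ahmed vs Novak: Novak wins 13–4.
Ahmed vs Ivanov: Ivanov, 9–8.
Novak vs Ivanov: Novak, 17–0.
Novak wins every pairwise contest, so Novak is the Condorcet winner.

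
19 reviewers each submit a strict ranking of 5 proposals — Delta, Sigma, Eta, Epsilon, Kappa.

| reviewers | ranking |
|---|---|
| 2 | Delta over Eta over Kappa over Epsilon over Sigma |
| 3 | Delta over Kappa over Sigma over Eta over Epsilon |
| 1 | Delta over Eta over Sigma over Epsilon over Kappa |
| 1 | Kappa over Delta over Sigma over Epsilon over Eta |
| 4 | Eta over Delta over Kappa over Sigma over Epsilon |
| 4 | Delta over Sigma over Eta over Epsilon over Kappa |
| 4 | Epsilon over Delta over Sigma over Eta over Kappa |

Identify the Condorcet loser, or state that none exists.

Head-to-head results (19 reviewers):
Delta vs Sigma: Delta, 19–0.
Delta vs Eta: Delta, 15–4.
Delta–Epsilon: Delta 15–4.
Delta vs Kappa: Delta, 18–1.
Sigma vs Eta: Sigma wins 12–7.
Sigma vs Epsilon: Sigma, 13–6.
Sigma vs Kappa: Sigma preferred on 1+4+4 = 9 ballots; Kappa wins 10–9.
Eta vs Epsilon: 2+3+1+4+4 = 14 for Eta, 5 for Epsilon — Eta by 14–5.
Eta vs Kappa: 15 to 4, Eta.
Epsilon vs Kappa: Kappa wins 10–9.
Epsilon is beaten in every head-to-head and is the Condorcet loser.

Epsilon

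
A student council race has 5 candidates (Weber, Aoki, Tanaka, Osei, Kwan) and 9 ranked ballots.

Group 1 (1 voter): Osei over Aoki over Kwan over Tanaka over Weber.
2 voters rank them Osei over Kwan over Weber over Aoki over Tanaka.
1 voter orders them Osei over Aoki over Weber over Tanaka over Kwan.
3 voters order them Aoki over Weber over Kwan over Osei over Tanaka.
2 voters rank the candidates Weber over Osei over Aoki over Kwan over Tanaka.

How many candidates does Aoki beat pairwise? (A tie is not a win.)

Aoki against each rival (9 voters):
Aoki vs Weber: 1+1+3 = 5 for Aoki, 4 for Weber — Aoki by 5–4.
Aoki vs Tanaka: Aoki is ranked higher on 1+2+1+3+2 = 9 ballots, Tanaka on 0. Aoki wins 9–0.
Aoki–Osei: Osei 6–3.
Aoki vs Kwan: Aoki wins 7–2.
Aoki beats Weber, Tanaka, Kwan; loses to Osei — 3 pairwise wins.

3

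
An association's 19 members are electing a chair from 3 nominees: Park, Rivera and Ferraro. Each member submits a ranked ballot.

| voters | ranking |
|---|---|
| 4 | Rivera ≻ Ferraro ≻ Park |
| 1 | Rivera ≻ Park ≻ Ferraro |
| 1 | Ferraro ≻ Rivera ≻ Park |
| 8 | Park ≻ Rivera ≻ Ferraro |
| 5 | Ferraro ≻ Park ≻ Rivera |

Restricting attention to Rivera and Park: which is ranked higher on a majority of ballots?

Park

Ballots ranking Rivera above Park: 4 + 1 + 1 = 6.
Ballots ranking Park above Rivera: 19 − 6 = 13.
Park wins the head-to-head 13–6.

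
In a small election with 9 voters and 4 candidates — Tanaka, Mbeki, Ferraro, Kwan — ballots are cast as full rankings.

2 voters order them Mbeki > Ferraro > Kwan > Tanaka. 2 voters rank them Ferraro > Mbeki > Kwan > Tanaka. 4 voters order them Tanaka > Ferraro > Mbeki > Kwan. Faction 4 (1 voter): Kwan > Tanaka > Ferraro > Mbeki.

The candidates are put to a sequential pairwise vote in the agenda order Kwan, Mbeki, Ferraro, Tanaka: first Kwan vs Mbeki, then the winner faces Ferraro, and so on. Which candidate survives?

Tanaka

Round 1: Kwan vs Mbeki — 1–8, Mbeki advances.
Round 2: Mbeki vs Ferraro — 2–7, Ferraro advances.
Round 3: Ferraro vs Tanaka — 4–5, Tanaka advances.
The agenda winner is Tanaka.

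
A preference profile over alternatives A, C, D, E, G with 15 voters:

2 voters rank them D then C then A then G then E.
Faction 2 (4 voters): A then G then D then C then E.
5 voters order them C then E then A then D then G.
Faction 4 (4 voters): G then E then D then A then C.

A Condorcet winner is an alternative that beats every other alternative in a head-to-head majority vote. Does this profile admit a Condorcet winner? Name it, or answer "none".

none

Head-to-head results (15 voters):
A vs C: 8 to 7, A.
A vs D: A is ranked higher on 4+5 = 9 ballots, D on 6. A wins 9–6.
A vs E: A is ranked higher on 2+4 = 6 ballots, E on 9. E wins 9–6.
A vs G: 11 to 4, A.
C vs D: C preferred on 5 ballots; D wins 10–5.
C vs E: C preferred on 2+4+5 = 11 ballots; C wins 11–4.
C vs G: C is ranked higher on 2+5 = 7 ballots, G on 8. G wins 8–7.
D vs E: D is ranked higher on 2+4 = 6 ballots, E on 9. E wins 9–6.
D vs G: D is ranked higher on 2+5 = 7 ballots, G on 8. G wins 8–7.
E vs G: 5 to 10, G.
Each alternative drops at least one matchup (A loses to E; C loses to A; D loses to A; E loses to C; G loses to A); the cycle A → C → E → A rules out a Condorcet winner.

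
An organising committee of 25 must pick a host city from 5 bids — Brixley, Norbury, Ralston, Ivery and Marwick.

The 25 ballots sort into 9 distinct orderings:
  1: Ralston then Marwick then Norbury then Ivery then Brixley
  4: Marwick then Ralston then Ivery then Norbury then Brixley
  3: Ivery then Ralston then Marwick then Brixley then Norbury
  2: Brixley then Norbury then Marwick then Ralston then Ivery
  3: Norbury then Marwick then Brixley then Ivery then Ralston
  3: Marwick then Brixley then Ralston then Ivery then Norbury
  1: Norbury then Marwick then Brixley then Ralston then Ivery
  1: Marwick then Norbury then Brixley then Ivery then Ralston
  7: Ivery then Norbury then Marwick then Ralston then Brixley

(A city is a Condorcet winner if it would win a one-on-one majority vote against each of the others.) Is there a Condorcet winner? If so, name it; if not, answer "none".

none

Head-to-head results (25 organisers):
Brixley vs Norbury: Brixley preferred on 3+2+3 = 8 ballots; Norbury wins 17–8.
Brixley vs Ralston: Brixley preferred on 2+3+3+1+1 = 10 ballots; Ralston wins 15–10.
Brixley vs Ivery: Brixley preferred on 2+3+3+1+1 = 10 ballots; Ivery wins 15–10.
Brixley vs Marwick: 2 for Brixley, 23 for Marwick — Marwick by 23–2.
Norbury vs Ralston: Norbury preferred on 2+3+1+1+7 = 14 ballots; Norbury wins 14–11.
Norbury vs Ivery: 1+2+3+1+1 = 8 for Norbury, 17 for Ivery — Ivery by 17–8.
Norbury vs Marwick: Norbury preferred on 2+3+1+7 = 13 ballots; Norbury wins 13–12.
Ralston vs Ivery: 11 to 14, Ivery.
Ralston vs Marwick: 4 to 21, Marwick.
Ivery vs Marwick: 3+7 = 10 for Ivery, 15 for Marwick — Marwick by 15–10.
Every city loses at least once (Brixley loses to Norbury; Norbury loses to Ivery; Ralston loses to Norbury; Ivery loses to Marwick; Marwick loses to Norbury). The majority relation contains the cycle Norbury > Marwick > Ivery > Norbury, so there is no Condorcet winner.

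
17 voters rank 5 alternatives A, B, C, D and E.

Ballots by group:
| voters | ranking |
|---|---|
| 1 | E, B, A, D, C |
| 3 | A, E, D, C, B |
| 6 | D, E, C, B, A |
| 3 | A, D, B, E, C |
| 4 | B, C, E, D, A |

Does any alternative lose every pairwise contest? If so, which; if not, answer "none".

A

Pairwise majorities:
A vs B: A is ranked higher on 3+3 = 6 ballots, B on 11. B wins 11–6.
A vs C: C, 10–7.
A vs D: D, 10–7.
A vs E: 6 to 11, E.
B vs C: B preferred on 1+3+4 = 8 ballots; C wins 9–8.
B vs D: D wins 12–5.
B vs E: 7 to 10, E.
C vs D: D, 13–4.
C–E: E 13–4.
D–E: D 9–8.
Only A has no wins; A is the Condorcet loser.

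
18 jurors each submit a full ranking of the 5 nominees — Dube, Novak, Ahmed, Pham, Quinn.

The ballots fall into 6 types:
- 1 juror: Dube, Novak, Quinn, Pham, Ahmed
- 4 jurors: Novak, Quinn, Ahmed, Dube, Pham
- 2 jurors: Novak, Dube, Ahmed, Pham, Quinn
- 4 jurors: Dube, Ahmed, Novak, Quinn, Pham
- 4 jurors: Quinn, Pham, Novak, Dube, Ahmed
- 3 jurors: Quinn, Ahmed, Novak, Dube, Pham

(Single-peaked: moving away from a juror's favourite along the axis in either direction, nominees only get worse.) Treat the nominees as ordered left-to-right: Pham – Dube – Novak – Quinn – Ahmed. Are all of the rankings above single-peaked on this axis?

no

Axis positions: Pham=1, Dube=2, Novak=3, Quinn=4, Ahmed=5.
Type 1 (peak Dube at position 2): ranking walks positions 2-3-4-1-5, expanding outward from the peak — single-peaked.
Type 2 (peak Novak at position 3): ranking walks positions 3-4-5-2-1, expanding outward from the peak — single-peaked.
Type 3: ranking walks positions 3-2-5-1-4; Ahmed is ranked above Quinn even though Quinn lies between Ahmed and the peak Novak on the axis — preferences dip and rise again. Not single-peaked.
Type 4: ranking walks positions 2-5-3-4-1; Ahmed is ranked above Novak even though Novak lies between Ahmed and the peak Dube on the axis — preferences dip and rise again. Not single-peaked.
Type 5: ranking walks positions 4-1-3-2-5; Pham is ranked above Novak even though Novak lies between Pham and the peak Quinn on the axis — preferences dip and rise again. Not single-peaked.
Type 6 (peak Quinn at position 4): ranking walks positions 4-5-3-2-1, expanding outward from the peak — single-peaked.
Type 3 violates single-peakedness, so the profile is not single-peaked on this axis.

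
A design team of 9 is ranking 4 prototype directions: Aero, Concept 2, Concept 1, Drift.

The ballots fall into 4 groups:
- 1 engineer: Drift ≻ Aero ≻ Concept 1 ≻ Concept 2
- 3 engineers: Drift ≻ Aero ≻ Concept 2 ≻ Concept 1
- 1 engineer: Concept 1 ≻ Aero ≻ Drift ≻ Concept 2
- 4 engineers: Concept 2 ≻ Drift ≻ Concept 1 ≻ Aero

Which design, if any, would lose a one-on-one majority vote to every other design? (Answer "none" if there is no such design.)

none

Head-to-head results (9 engineers):
Aero vs Concept 2: Aero, 5–4.
Aero vs Concept 1: Concept 1, 5–4.
Aero vs Drift: Drift wins 8–1.
Concept 2–Concept 1: Concept 2 7–2.
Concept 2 vs Drift: Drift, 5–4.
Concept 1 vs Drift: Concept 1 is ranked higher on 1 ballot, Drift on 8. Drift wins 8–1.
No design is winless: Aero beats Concept 2; Concept 2 beats Concept 1; Concept 1 beats Aero; Drift beats Aero. There is no Condorcet loser.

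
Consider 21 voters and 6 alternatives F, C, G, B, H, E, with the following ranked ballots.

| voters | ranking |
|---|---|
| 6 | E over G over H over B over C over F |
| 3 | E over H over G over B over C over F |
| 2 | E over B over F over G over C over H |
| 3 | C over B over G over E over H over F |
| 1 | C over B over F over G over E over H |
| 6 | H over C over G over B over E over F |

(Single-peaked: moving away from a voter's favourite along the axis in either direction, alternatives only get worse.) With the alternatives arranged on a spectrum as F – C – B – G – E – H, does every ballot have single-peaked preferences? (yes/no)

no

Axis positions: F=1, C=2, B=3, G=4, E=5, H=6.
Faction 1 (peak E at position 5): ranking walks positions 5-4-6-3-2-1, expanding outward from the peak — single-peaked.
Faction 2 (peak E at position 5): ranking walks positions 5-6-4-3-2-1, expanding outward from the peak — single-peaked.
Faction 3: ranking walks positions 5-3-1-4-2-6; B is ranked above G even though G lies between B and the peak E on the axis — preferences dip and rise again. Not single-peaked.
Faction 4 (peak C at position 2): ranking walks positions 2-3-4-5-6-1, expanding outward from the peak — single-peaked.
Faction 5 (peak C at position 2): ranking walks positions 2-3-1-4-5-6, expanding outward from the peak — single-peaked.
Faction 6: ranking walks positions 6-2-4-3-5-1; C is ranked above E even though E lies between C and the peak H on the axis — preferences dip and rise again. Not single-peaked.
Faction 3 violates single-peakedness, so the profile is not single-peaked on this axis.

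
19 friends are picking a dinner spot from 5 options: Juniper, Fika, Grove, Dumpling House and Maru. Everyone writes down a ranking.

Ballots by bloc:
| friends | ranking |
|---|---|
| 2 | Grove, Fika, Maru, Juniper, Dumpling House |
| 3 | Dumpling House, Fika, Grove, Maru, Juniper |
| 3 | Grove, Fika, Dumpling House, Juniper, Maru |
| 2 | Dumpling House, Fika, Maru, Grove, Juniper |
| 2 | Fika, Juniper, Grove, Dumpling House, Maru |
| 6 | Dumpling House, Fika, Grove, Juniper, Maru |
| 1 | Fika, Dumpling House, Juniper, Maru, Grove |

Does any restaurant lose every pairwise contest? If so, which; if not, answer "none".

Maru

Head-to-head results (19 friends):
Juniper vs Fika: 0 to 19, Fika.
Juniper vs Grove: Grove wins 16–3.
Juniper vs Dumpling House: Juniper is ranked higher on 2+2 = 4 ballots, Dumpling House on 15. Dumpling House wins 15–4.
Juniper vs Maru: Juniper preferred on 3+2+6+1 = 12 ballots; Juniper wins 12–7.
Fika vs Grove: Fika wins 14–5.
Fika vs Dumpling House: Dumpling House, 11–8.
Fika vs Maru: Fika wins 19–0.
Grove vs Dumpling House: 7 to 12, Dumpling House.
Grove vs Maru: Grove is ranked higher on 2+3+3+2+6 = 16 ballots, Maru on 3. Grove wins 16–3.
Dumpling House vs Maru: Dumpling House, 17–2.
Maru is beaten in every head-to-head and is the Condorcet loser.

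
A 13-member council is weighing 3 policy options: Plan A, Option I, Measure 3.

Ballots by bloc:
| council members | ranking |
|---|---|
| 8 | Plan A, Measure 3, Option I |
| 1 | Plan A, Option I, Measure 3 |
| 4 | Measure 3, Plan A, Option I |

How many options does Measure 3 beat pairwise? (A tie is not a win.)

1

Measure 3 against each rival (13 council members):
Measure 3 vs Plan A: 4 to 9, Plan A.
Measure 3 vs Option I: Measure 3 preferred on 8+4 = 12 ballots; Measure 3 wins 12–1.
Measure 3 beats Option I; loses to Plan A — 1 pairwise win.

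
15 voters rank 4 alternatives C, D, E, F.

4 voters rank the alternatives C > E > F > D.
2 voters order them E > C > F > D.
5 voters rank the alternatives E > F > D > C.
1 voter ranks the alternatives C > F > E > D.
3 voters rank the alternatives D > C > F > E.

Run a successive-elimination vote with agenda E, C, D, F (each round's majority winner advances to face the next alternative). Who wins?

F

Round 1: E vs C — 7–8, C advances.
Round 2: C vs D — 7–8, D advances.
Round 3: D vs F — 3–12, F advances.
The agenda winner is F.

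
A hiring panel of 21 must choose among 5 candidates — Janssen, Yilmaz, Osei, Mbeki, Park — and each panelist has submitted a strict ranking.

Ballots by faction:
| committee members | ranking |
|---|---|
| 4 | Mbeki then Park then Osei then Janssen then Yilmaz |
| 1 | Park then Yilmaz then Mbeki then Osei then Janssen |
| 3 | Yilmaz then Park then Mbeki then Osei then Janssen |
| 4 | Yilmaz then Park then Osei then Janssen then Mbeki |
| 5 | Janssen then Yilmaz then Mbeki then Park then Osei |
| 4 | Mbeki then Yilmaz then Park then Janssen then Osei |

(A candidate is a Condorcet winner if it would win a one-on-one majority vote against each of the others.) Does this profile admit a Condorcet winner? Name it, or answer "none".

Yilmaz

Check each pair by majority over 21 ballots:
Janssen vs Yilmaz: Yilmaz, 12–9.
Janssen vs Osei: Osei wins 12–9.
Janssen–Mbeki: Mbeki 12–9.
Janssen vs Park: Park wins 16–5.
Yilmaz vs Osei: Yilmaz, 17–4.
Yilmaz vs Mbeki: Yilmaz wins 13–8.
Yilmaz–Park: Yilmaz 16–5.
Osei–Mbeki: Mbeki 17–4.
Osei vs Park: Park wins 21–0.
Mbeki vs Park: Mbeki wins 13–8.
Yilmaz beats each of Janssen, Osei, Mbeki, Park — Yilmaz is the Condorcet winner.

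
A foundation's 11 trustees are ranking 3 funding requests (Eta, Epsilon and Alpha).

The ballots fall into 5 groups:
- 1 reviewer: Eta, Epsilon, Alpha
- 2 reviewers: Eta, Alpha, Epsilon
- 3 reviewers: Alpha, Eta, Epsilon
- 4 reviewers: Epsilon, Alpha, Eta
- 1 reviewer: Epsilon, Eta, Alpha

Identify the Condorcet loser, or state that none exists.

Pairwise majorities:
Eta–Epsilon: Eta 6–5.
Eta vs Alpha: Alpha, 7–4.
Epsilon vs Alpha: 6 to 5, Epsilon.
Each project has at least one pairwise win (Eta beats Epsilon; Epsilon beats Alpha; Alpha beats Eta) — no Condorcet loser.

none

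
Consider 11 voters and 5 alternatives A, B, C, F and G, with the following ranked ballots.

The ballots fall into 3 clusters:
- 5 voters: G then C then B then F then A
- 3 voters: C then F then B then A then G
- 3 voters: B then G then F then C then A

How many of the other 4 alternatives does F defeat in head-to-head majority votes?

F against each rival (11 voters):
F vs A: 11 to 0, F.
F vs B: F preferred on 3 ballots; B wins 8–3.
F vs C: 3 for F, 8 for C — C by 8–3.
F vs G: G, 8–3.
F beats A; loses to B, C, G — 1 pairwise win.

1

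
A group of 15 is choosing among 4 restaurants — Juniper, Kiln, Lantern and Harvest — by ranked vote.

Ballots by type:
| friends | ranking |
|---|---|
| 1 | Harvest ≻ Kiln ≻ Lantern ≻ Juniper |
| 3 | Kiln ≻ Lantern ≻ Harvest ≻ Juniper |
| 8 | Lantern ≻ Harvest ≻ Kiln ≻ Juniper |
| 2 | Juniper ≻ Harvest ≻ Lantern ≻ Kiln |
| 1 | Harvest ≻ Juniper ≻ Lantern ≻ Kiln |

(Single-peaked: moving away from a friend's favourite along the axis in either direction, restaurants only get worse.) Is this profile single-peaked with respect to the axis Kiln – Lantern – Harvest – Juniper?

no

Axis positions: Kiln=1, Lantern=2, Harvest=3, Juniper=4.
Type 1: ranking walks positions 3-1-2-4; Kiln is ranked above Lantern even though Lantern lies between Kiln and the peak Harvest on the axis — preferences dip and rise again. Not single-peaked.
Type 2 (peak Kiln at position 1): ranking walks positions 1-2-3-4, expanding outward from the peak — single-peaked.
Type 3 (peak Lantern at position 2): ranking walks positions 2-3-1-4, expanding outward from the peak — single-peaked.
Type 4 (peak Juniper at position 4): ranking walks positions 4-3-2-1, expanding outward from the peak — single-peaked.
Type 5 (peak Harvest at position 3): ranking walks positions 3-4-2-1, expanding outward from the peak — single-peaked.
Type 1 violates single-peakedness, so the profile is not single-peaked on this axis.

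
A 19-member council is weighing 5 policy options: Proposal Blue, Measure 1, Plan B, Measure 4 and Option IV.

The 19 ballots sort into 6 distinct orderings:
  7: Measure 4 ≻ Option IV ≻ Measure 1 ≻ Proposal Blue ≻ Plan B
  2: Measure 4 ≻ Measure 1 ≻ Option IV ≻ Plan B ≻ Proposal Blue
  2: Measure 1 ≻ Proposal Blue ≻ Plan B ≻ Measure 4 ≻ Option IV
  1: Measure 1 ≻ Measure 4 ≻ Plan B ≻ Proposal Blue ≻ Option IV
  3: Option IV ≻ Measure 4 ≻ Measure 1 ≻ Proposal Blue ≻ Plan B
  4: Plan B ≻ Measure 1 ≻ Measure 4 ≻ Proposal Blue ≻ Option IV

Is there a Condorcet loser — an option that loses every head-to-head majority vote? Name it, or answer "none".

Plan B

Pairwise majorities:
Proposal Blue vs Measure 1: Proposal Blue is ranked higher on 0 ballots, Measure 1 on 19. Measure 1 wins 19–0.
Proposal Blue vs Plan B: Proposal Blue is ranked higher on 7+2+3 = 12 ballots, Plan B on 7. Proposal Blue wins 12–7.
Proposal Blue vs Measure 4: Measure 4, 17–2.
Proposal Blue–Option IV: Option IV 12–7.
Measure 1–Plan B: Measure 1 15–4.
Measure 1 vs Measure 4: Measure 1 preferred on 2+1+4 = 7 ballots; Measure 4 wins 12–7.
Measure 1 vs Option IV: Option IV, 10–9.
Plan B vs Measure 4: 6 to 13, Measure 4.
Plan B vs Option IV: Option IV, 12–7.
Measure 4 vs Option IV: 16 to 3, Measure 4.
Plan B is beaten in every head-to-head and is the Condorcet loser.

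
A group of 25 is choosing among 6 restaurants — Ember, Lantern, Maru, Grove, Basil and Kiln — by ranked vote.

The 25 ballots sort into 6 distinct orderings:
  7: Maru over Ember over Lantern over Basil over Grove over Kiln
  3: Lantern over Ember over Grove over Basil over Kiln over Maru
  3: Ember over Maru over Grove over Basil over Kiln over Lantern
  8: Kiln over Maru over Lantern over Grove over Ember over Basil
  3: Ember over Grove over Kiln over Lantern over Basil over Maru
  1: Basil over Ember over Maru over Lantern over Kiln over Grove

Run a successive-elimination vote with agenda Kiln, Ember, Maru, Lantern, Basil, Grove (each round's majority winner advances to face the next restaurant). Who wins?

Maru

Round 1: Kiln vs Ember — 8–17, Ember advances.
Round 2: Ember vs Maru — 10–15, Maru advances.
Round 3: Maru vs Lantern — 19–6, Maru advances.
Round 4: Maru vs Basil — 18–7, Maru advances.
Round 5: Maru vs Grove — 19–6, Maru advances.
The agenda winner is Maru.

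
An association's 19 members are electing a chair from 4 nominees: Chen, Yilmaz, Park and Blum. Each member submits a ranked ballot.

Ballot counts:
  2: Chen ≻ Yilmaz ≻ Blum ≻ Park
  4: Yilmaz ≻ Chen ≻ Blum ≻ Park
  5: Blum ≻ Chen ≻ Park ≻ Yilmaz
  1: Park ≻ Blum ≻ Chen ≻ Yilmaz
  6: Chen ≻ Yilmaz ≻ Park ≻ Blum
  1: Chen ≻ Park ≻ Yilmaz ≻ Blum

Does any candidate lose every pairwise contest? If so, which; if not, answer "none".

Pairwise majorities:
Chen–Yilmaz: Chen 15–4.
Chen vs Park: Chen preferred on 2+4+5+6+1 = 18 ballots; Chen wins 18–1.
Chen vs Blum: Chen, 13–6.
Yilmaz vs Park: Yilmaz wins 12–7.
Yilmaz vs Blum: Yilmaz, 13–6.
Park vs Blum: Park preferred on 1+6+1 = 8 ballots; Blum wins 11–8.
Only Park has no wins; Park is the Condorcet loser.

Park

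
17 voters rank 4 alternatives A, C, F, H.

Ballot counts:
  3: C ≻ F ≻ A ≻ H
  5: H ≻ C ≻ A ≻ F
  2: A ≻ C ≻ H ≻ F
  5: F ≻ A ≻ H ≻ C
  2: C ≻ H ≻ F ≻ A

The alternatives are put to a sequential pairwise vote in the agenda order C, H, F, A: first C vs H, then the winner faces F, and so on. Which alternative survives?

Round 1: C vs H — 7–10, H advances.
Round 2: H vs F — 9–8, H advances.
Round 3: H vs A — 7–10, A advances.
A survives the agenda.

A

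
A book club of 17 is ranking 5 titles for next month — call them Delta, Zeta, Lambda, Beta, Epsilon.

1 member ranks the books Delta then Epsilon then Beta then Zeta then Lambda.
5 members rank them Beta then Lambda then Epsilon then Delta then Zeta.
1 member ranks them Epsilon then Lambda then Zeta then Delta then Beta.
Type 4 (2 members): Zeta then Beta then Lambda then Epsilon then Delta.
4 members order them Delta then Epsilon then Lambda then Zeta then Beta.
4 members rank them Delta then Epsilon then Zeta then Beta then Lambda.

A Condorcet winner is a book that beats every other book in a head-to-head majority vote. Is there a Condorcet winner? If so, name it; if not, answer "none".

Pairwise majorities:
Delta vs Zeta: 1+5+4+4 = 14 for Delta, 3 for Zeta — Delta by 14–3.
Delta vs Lambda: 1+4+4 = 9 for Delta, 8 for Lambda — Delta by 9–8.
Delta vs Beta: Delta is ranked higher on 1+1+4+4 = 10 ballots, Beta on 7. Delta wins 10–7.
Delta vs Epsilon: Delta preferred on 1+4+4 = 9 ballots; Delta wins 9–8.
Zeta vs Lambda: 1+2+4 = 7 for Zeta, 10 for Lambda — Lambda by 10–7.
Zeta vs Beta: Zeta preferred on 1+2+4+4 = 11 ballots; Zeta wins 11–6.
Zeta vs Epsilon: Zeta is ranked higher on 2 ballots, Epsilon on 15. Epsilon wins 15–2.
Lambda vs Beta: Lambda is ranked higher on 1+4 = 5 ballots, Beta on 12. Beta wins 12–5.
Lambda vs Epsilon: 5+2 = 7 for Lambda, 10 for Epsilon — Epsilon by 10–7.
Beta vs Epsilon: 5+2 = 7 for Beta, 10 for Epsilon — Epsilon by 10–7.
Delta beats each of Zeta, Lambda, Beta, Epsilon — Delta is the Condorcet winner.

Delta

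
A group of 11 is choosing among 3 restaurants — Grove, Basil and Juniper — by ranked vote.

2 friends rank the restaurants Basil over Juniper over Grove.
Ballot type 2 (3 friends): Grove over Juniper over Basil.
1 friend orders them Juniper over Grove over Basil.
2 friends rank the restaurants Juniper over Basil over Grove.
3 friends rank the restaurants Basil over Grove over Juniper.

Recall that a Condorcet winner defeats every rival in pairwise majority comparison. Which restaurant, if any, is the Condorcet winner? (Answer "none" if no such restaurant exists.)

Head-to-head results (11 friends):
Grove vs Basil: Basil wins 7–4.
Grove vs Juniper: Grove, 6–5.
Basil vs Juniper: Juniper wins 6–5.
Every restaurant loses at least once (Grove loses to Basil; Basil loses to Juniper; Juniper loses to Grove). The majority relation contains the cycle Grove → Juniper → Basil → Grove, so there is no Condorcet winner.

none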